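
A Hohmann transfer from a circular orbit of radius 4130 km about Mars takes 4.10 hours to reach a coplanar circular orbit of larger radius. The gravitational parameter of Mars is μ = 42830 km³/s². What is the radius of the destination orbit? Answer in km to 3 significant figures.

r₂ = 15500 km

Transfer time t = 4.10 hours = 14760 s, and t = π√(a_t³/μ).
So a_t = (μ t²/π²)^(1/3) = (42830 × (14760)² / π²)^(1/3) = 9814.6 km.
Since a_t = (r₁ + r₂)/2, r₂ = 2a_t − r₁ = 2×9814.6 − 4130 = 15499.2 km.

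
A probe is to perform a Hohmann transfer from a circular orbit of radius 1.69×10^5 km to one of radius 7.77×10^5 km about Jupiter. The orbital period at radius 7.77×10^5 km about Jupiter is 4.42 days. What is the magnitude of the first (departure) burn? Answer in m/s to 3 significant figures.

Δv₁ = 7720 m/s

From Kepler's third law T² = 4π²r³/μ at r = 7.77×10^5 km, T = 4.42 days = 4.42 × 86400 s = 3.81888×10^5 s: μ = 4π²r³/T² = 1.26985×10^8 km³/s².
The Hohmann ellipse has a_t = (r₁ + r₂)/2 = 4.730×10^5 km.
Circular speed at r = 1.690×10^5 km: v_c = √(μ/r) = 27.4115 km/s.
Vis-viva on the transfer ellipse at r = 1.690×10^5 km gives v_t = √[μ(2/r − 1/a_t)] = 35.1327 km/s.
Δv₁ = |v_t − v_c| = |35.1327 − 27.4115| = 7.721 km/s.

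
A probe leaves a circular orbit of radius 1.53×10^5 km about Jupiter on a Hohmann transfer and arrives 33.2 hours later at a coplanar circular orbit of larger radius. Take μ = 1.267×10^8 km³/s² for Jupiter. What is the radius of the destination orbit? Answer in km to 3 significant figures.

r₂ = 9.83×10^5 km

Transfer time t = 33.2 hours = 1.1952×10^5 s, and t = π√(a_t³/μ).
So a_t = (μ t²/π²)^(1/3) = (1.267×10^8 × (1.1952×10^5)² / π²)^(1/3) = 5.6814×10^5 km.
Since a_t = (r₁ + r₂)/2, r₂ = 2a_t − r₁ = 2×5.6814×10^5 − 1.530×10^5 = 9.8328×10^5 km.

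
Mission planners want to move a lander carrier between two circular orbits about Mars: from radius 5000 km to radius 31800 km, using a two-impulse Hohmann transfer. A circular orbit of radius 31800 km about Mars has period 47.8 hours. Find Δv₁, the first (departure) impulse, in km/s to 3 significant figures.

Δv₁ = 0.921 km/s

From Kepler's third law T² = 4π²r³/μ at r = 31800 km, T = 47.8 hours = 47.8 × 3600 s = 1.7208×10^5 s: μ = 4π²r³/T² = 42872.6 km³/s².
Transfer-ellipse semi-major axis a_t = (r₁ + r₂)/2 = (5000 + 31800)/2 = 18400 km.
On the circular orbit at r = 5000 km, v_c = √(μ/r) = 2.9282 km/s.
Vis-viva on the transfer ellipse at r = 5000 km gives v_t = √[μ(2/r − 1/a_t)] = 3.8495 km/s.
Δv₁ = |v_t − v_c| = |3.8495 − 2.9282| = 0.9213 km/s.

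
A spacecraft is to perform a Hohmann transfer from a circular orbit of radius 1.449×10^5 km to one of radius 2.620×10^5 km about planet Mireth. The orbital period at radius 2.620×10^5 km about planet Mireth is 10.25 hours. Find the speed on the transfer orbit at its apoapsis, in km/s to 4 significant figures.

From Kepler's third law T² = 4π²r³/μ at r = 2.620×10^5 km, T = 10.25 hours = 10.25 × 3600 s = 36900 s: μ = 4π²r³/T² = 5.21448×10^8 km³/s².
The Hohmann ellipse has a_t = (r₁ + r₂)/2 = 2.0345×10^5 km.
The apoapsis of the transfer ellipse is at r = 2.620×10^5 km.
From the vis-viva equation, v = √[μ(2/r − 1/a_t)] = 37.65 km/s.

v = 37.65 km/s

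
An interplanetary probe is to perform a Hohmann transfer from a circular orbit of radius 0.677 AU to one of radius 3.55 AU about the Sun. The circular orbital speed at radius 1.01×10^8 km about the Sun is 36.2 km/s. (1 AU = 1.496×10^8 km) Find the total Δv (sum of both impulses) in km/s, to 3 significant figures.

From the circular-orbit relation v² = μ/r at r = 1.01×10^8 km: μ = v²r = (36.2)² × 1.01×10^8 = 1.32354×10^11 km³/s².
In km: r₁ = 0.677 × 1.496×10^8 = 1.012792×10^8 km; r₂ = 3.55 × 1.496×10^8 = 5.3108×10^8 km.
Semi-major axis of the transfer orbit: a_t = (1.012792×10^8 + 5.3108×10^8)/2 = 3.161796×10^8 km.
Circular speed at r₁: v₁ = √(μ/r₁) = √(1.32354×10^11/1.012792×10^8) = 36.15 km/s.
On the transfer ellipse at r₁, vis-viva equation gives v_p = √[μ(2/r₁ − 1/a_t)] = 46.85 km/s.
First burn Δv₁ = |v_p − v₁| = 10.70 km/s.
At r₂, v₂ = √(μ/r₂) = 15.787 km/s.
Transfer-orbit speed at r₂: v_a = √[μ(2/r₂ − 1/a_t)] = 8.9348 km/s.
Second burn Δv₂ = |v₂ − v_a| = 6.852 km/s.
Δv = Δv₁ + Δv₂ = 10.70 + 6.852 = 17.55 km/s.

Δv = 17.6 km/s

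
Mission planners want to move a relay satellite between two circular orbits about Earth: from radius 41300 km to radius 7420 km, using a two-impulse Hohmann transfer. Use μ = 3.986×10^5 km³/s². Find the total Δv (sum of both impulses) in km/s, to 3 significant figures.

Δv = 3.61 km/s

Transfer-ellipse semi-major axis a_t = (r₁ + r₂)/2 = (41300 + 7420)/2 = 24360 km.
At r₁ the circular-orbit speed is v₁ = √(μ/r₁) = 3.107 km/s.
Transfer-orbit speed at r₁ (vis-viva equation): v_a = √[μ(2/r₁ − 1/a_t)] = 1.715 km/s.
First burn Δv₁ = |v_a − v₁| = 1.392 km/s.
Circular speed at r₂: v₂ = √(μ/r₂) = 7.329 km/s.
Transfer-orbit speed at r₂: v_p = √[μ(2/r₂ − 1/a_t)] = 9.543 km/s.
Second burn Δv₂ = |v₂ − v_p| = 2.214 km/s.
Total Δv = Δv₁ + Δv₂ = 3.606 km/s.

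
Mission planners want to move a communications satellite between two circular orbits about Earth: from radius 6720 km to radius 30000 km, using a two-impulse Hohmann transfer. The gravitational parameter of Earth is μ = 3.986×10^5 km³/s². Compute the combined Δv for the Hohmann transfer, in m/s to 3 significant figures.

Δv = 3580 m/s

Semi-major axis of the transfer orbit: a_t = (6720 + 30000)/2 = 18360 km.
Circular speed at r₁: v₁ = √(μ/r₁) = √(3.986×10^5/6720) = 7.702 km/s.
On the transfer ellipse at r₁, vis-viva gives v_p = √[μ(2/r₁ − 1/a_t)] = 9.845 km/s.
First burn Δv₁ = |v_p − v₁| = 2.143 km/s.
At r₂, v₂ = √(μ/r₂) = 3.645 km/s.
Transfer-orbit speed at r₂: v_a = √[μ(2/r₂ − 1/a_t)] = 2.205 km/s.
Second burn Δv₂ = |v₂ − v_a| = 1.440 km/s.
Δv = Δv₁ + Δv₂ = 2.143 + 1.440 = 3.583 km/s.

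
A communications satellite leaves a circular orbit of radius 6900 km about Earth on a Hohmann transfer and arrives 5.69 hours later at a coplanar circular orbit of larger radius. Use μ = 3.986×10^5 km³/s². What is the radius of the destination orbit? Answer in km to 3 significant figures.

Transfer time t = 5.69 hours = 20484 s, and t = π√(a_t³/μ).
So a_t = (μ t²/π²)^(1/3) = (3.986×10^5 × (20484)² / π²)^(1/3) = 25686 km.
Since a_t = (r₁ + r₂)/2, r₂ = 2a_t − r₁ = 2×25686 − 6900 = 44472 km.

r₂ = 44500 km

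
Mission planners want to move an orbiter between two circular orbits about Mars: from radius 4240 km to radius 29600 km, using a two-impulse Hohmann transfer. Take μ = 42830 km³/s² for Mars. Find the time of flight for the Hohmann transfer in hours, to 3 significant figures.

Transfer-ellipse semi-major axis a_t = (r₁ + r₂)/2 = (4240 + 29600)/2 = 16920 km.
Transfer time t = π√(a_t³/μ) = π√((16920)³ / 42830) = 33410 s.
Converting: 33410 s ÷ 3600 s/hour = 9.28 hours.

t = 9.28 hours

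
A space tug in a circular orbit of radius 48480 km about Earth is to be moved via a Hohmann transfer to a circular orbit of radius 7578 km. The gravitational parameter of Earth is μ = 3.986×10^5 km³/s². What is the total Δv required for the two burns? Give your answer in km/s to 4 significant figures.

The Hohmann ellipse has a_t = (r₁ + r₂)/2 = 28029 km.
At r₁ the circular-orbit speed is v₁ = √(μ/r₁) = 2.867 km/s.
Transfer-orbit speed at r₁ (v² = μ(2/r − 1/a)): v_a = √[μ(2/r₁ − 1/a_t)] = 1.491 km/s.
First burn Δv₁ = |v_a − v₁| = 1.376 km/s.
At r₂, v₂ = √(μ/r₂) = 7.2526 km/s.
Transfer-orbit speed at r₂: v_p = √[μ(2/r₂ − 1/a_t)] = 9.5383 km/s.
Second burn Δv₂ = |v₂ − v_p| = 2.286 km/s.
Total Δv = Δv₁ + Δv₂ = 3.662 km/s.

Δv = 3.662 km/s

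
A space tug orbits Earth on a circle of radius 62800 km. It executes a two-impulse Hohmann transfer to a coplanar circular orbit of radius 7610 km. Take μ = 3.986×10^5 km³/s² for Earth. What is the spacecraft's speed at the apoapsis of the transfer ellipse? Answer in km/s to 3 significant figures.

v = 1.17 km/s

Transfer-ellipse semi-major axis a_t = (r₁ + r₂)/2 = (62800 + 7610)/2 = 35205 km.
At apoapsis, r = 62800 km.
From the vis-viva equation, v = √[μ(2/r − 1/a_t)] = 1.171 km/s.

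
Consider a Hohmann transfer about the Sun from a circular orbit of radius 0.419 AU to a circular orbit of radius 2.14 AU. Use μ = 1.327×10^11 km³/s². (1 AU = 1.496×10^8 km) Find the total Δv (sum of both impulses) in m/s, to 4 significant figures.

Δv = 22200 m/s

In km: r₁ = 0.419 × 1.496×10^8 = 6.26824×10^7 km; r₂ = 2.14 × 1.496×10^8 = 3.20144×10^8 km.
Transfer-ellipse semi-major axis a_t = (r₁ + r₂)/2 = (6.26824×10^7 + 3.20144×10^8)/2 = 1.914132×10^8 km.
Circular speed at r₁: v₁ = √(μ/r₁) = √(1.327×10^11/6.26824×10^7) = 46.01 km/s.
On the transfer ellipse at r₁, vis-viva equation gives v_p = √[μ(2/r₁ − 1/a_t)] = 59.50 km/s.
First burn Δv₁ = |v_p − v₁| = 13.49 km/s.
At r₂, v₂ = √(μ/r₂) = 20.3593 km/s.
Transfer-orbit speed at r₂: v_a = √[μ(2/r₂ − 1/a_t)] = 11.6506 km/s.
Second burn Δv₂ = |v₂ − v_a| = 8.709 km/s.
Total Δv = Δv₁ + Δv₂ = 22.20 km/s.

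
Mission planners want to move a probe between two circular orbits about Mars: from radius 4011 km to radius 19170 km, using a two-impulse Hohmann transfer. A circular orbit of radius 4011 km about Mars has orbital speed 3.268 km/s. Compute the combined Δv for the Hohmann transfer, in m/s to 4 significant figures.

Δv = 1550 m/s

From the circular-orbit relation v² = μ/r at r = 4011 km: μ = v²r = (3.268)² × 4011 = 42836.8 km³/s².
Semi-major axis of the transfer orbit: a_t = (4011 + 19170)/2 = 11590.5 km.
At r₁ the circular-orbit speed is v₁ = √(μ/r₁) = 3.2680 km/s.
On the transfer ellipse at r₁, vis-viva gives v_p = √[μ(2/r₁ − 1/a_t)] = 4.2028 km/s.
First burn Δv₁ = |v_p − v₁| = 0.9348 km/s.
At r₂, v₂ = √(μ/r₂) = 1.49485 km/s.
Transfer-orbit speed at r₂: v_a = √[μ(2/r₂ − 1/a_t)] = 0.879372 km/s.
Second burn Δv₂ = |v₂ − v_a| = 0.6155 km/s.
Δv = Δv₁ + Δv₂ = 0.9348 + 0.6155 = 1.550 km/s.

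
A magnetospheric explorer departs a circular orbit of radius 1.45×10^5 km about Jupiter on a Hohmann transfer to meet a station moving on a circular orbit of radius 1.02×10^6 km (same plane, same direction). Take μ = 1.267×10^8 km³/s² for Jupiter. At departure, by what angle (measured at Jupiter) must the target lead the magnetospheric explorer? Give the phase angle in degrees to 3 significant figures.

The Hohmann ellipse has a_t = (r₁ + r₂)/2 = 5.825×10^5 km.
The half-period of the transfer ellipse is t = π√(a_t³/μ) = 1.2408×10^5 s.
The target's mean motion on its circular orbit is ω₂ = √(μ/r₂³) = 1.0927×10^-5 rad/s.
Angle swept by the target during transfer: ω₂·t = 1.3558 rad = 77.68°.
Arrival is 180° from departure on the ellipse, so φ = 180° − 77.68° = 102°.

φ = 102°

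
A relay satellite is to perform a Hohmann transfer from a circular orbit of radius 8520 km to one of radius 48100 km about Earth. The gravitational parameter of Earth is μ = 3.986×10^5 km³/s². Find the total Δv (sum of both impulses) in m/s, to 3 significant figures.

Semi-major axis of the transfer orbit: a_t = (8520 + 48100)/2 = 28310 km.
At r₁ the circular-orbit speed is v₁ = √(μ/r₁) = 6.840 km/s.
Transfer-orbit speed at r₁ (vis-viva equation): v_p = √[μ(2/r₁ − 1/a_t)] = 8.916 km/s.
First burn Δv₁ = |v_p − v₁| = 2.076 km/s.
At r₂, v₂ = √(μ/r₂) = 2.87870 km/s.
Transfer-orbit speed at r₂: v_a = √[μ(2/r₂ − 1/a_t)] = 1.57923 km/s.
Second burn Δv₂ = |v₂ − v_a| = 1.299 km/s.
Total Δv = Δv₁ + Δv₂ = 3.375 km/s.

Δv = 3380 m/s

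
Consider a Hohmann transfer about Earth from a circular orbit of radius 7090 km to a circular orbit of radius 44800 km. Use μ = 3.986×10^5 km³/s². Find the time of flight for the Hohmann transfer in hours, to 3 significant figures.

t = 5.78 hours

The Hohmann ellipse has a_t = (r₁ + r₂)/2 = 25945 km.
By Kepler's third law the transfer-orbit period is T = 2π√(a_t³/μ), so t = T/2 = 20800 s.
Converting: 20800 s ÷ 3600 s/hour = 5.78 hours.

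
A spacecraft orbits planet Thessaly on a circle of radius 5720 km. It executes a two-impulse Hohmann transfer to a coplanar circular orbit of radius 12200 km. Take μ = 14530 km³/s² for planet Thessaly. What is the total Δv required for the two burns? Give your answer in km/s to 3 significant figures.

Transfer-ellipse semi-major axis a_t = (r₁ + r₂)/2 = (5720 + 12200)/2 = 8960 km.
At r₁ the circular-orbit speed is v₁ = √(μ/r₁) = 1.593804 km/s.
Transfer-orbit speed at r₁ (v² = μ(2/r − 1/a)): v_p = √[μ(2/r₁ − 1/a_t)] = 1.859776 km/s.
First burn Δv₁ = |v_p − v₁| = 0.26597 km/s.
Circular speed at r₂: v₂ = √(μ/r₂) = 1.09132 km/s.
Transfer-orbit speed at r₂: v_a = √[μ(2/r₂ − 1/a_t)] = 0.871961 km/s.
Second burn Δv₂ = |v₂ − v_a| = 0.21936 km/s.
Δv = Δv₁ + Δv₂ = 0.26597 + 0.21936 = 0.4853 km/s.

Δv = 0.485 km/s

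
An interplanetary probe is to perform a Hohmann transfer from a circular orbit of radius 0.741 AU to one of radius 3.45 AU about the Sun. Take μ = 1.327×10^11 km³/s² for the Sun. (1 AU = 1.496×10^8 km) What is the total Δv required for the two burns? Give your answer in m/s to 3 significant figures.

Δv = 16300 m/s

In km: r₁ = 0.741 × 1.496×10^8 = 1.108536×10^8 km; r₂ = 3.45 × 1.496×10^8 = 5.1612×10^8 km.
The Hohmann ellipse has a_t = (r₁ + r₂)/2 = 3.134868×10^8 km.
At r₁ the circular-orbit speed is v₁ = √(μ/r₁) = 34.59876 km/s.
Transfer-orbit speed at r₁ (vis-viva): v_p = √[μ(2/r₁ − 1/a_t)] = 44.39420 km/s.
First burn Δv₁ = |v_p − v₁| = 9.79544 km/s.
Circular speed at r₂: v₂ = √(μ/r₂) = 16.03467 km/s.
Transfer-orbit speed at r₂: v_a = √[μ(2/r₂ − 1/a_t)] = 9.535103 km/s.
Second burn Δv₂ = |v₂ − v_a| = 6.49957 km/s.
Total Δv = Δv₁ + Δv₂ = 16.30 km/s.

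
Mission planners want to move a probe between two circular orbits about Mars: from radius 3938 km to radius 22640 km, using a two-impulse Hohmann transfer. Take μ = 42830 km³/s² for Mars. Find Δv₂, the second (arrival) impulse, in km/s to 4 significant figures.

Δv₂ = 0.6267 km/s

Semi-major axis of the transfer orbit: a_t = (3938 + 22640)/2 = 13289 km.
On the circular orbit at r = 22640 km, v_c = √(μ/r) = 1.3754 km/s.
Vis-viva on the transfer ellipse at r = 22640 km gives v_t = √[μ(2/r − 1/a_t)] = 0.74873 km/s.
Δv₂ = |v_t − v_c| = |0.74873 − 1.3754| = 0.6267 km/s.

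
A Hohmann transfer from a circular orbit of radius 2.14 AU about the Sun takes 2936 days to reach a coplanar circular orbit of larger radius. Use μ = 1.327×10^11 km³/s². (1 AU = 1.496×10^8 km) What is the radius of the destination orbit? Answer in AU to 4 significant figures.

r₂ = 10.60 AU

In km: r₁ = 2.14 × 1.496×10^8 = 3.20144×10^8 km.
Transfer time t = 2936 days = 2.536704×10^8 s, and t = π√(a_t³/μ).
So a_t = (μ t²/π²)^(1/3) = (1.327×10^11 × (2.536704×10^8)² / π²)^(1/3) = 9.5288×10^8 km.
Since a_t = (r₁ + r₂)/2, r₂ = 2a_t − r₁ = 2×9.5288×10^8 − 3.20144×10^8 = 1.585616×10^9 km.
In AU: r₂ = 1.585616×10^9 / 1.496×10^8 = 10.60 AU.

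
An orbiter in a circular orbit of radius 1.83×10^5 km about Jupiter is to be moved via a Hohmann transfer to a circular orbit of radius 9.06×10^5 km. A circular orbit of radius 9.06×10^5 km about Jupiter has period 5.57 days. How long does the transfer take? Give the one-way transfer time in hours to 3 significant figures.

t = 31.1 hours

From Kepler's third law T² = 4π²r³/μ at r = 9.06×10^5 km, T = 5.57 days = 5.57 × 86400 s = 4.81248×10^5 s: μ = 4π²r³/T² = 1.26767×10^8 km³/s².
Transfer-ellipse semi-major axis a_t = (r₁ + r₂)/2 = (1.830×10^5 + 9.060×10^5)/2 = 5.445×10^5 km.
By Kepler's third law the transfer-orbit period is T = 2π√(a_t³/μ), so t = T/2 = 1.121×10^5 s.
Converting: 1.121×10^5 s ÷ 3600 s/hour = 31.1 hours.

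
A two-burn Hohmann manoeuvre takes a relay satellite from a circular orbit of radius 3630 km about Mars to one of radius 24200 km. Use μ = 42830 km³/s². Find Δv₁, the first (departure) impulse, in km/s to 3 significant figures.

Semi-major axis of the transfer orbit: a_t = (3630 + 24200)/2 = 13915 km.
Circular speed at r = 3630 km: v_c = √(μ/r) = 3.435 km/s.
Transfer-orbit speed at the same r (vis-viva, a = a_t): v_t = √[μ(2/r − 1/a_t)] = 4.530 km/s.
Δv₁ = |v_t − v_c| = |4.530 − 3.435| = 1.095 km/s.

Δv₁ = 1.09 km/s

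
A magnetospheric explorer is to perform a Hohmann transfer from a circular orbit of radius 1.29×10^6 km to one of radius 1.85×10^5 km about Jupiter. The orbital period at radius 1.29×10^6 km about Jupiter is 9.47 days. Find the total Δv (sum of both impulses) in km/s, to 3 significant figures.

From Kepler's third law T² = 4π²r³/μ at r = 1.29×10^6 km, T = 9.47 days = 9.47 × 86400 s = 8.18208×10^5 s: μ = 4π²r³/T² = 1.26591×10^8 km³/s².
Transfer-ellipse semi-major axis a_t = (r₁ + r₂)/2 = (1.290×10^6 + 1.850×10^5)/2 = 7.375×10^5 km.
Circular speed at r₁: v₁ = √(μ/r₁) = √(1.26591×10^8/1.290×10^6) = 9.906 km/s.
On the transfer ellipse at r₁, v² = μ(2/r − 1/a) gives v_a = √[μ(2/r₁ − 1/a_t)] = 4.961 km/s.
First burn Δv₁ = |v_a − v₁| = 4.945 km/s.
Circular speed at r₂: v₂ = √(μ/r₂) = 26.1586 km/s.
Transfer-orbit speed at r₂: v_p = √[μ(2/r₂ − 1/a_t)] = 34.5962 km/s.
Second burn Δv₂ = |v₂ − v_p| = 8.438 km/s.
Total Δv = Δv₁ + Δv₂ = 13.38 km/s.

Δv = 13.4 km/s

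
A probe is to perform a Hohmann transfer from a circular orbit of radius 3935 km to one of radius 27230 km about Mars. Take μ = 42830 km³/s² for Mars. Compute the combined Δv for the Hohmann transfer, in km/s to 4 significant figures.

The Hohmann ellipse has a_t = (r₁ + r₂)/2 = 15582.5 km.
Circular speed at r₁: v₁ = √(μ/r₁) = √(42830/3935) = 3.299 km/s.
Transfer-orbit speed at r₁ (vis-viva): v_p = √[μ(2/r₁ − 1/a_t)] = 4.361 km/s.
First burn Δv₁ = |v_p − v₁| = 1.062 km/s.
At r₂, v₂ = √(μ/r₂) = 1.25415 km/s.
Transfer-orbit speed at r₂: v_a = √[μ(2/r₂ − 1/a_t)] = 0.630237 km/s.
Second burn Δv₂ = |v₂ − v_a| = 0.6239 km/s.
Total Δv = Δv₁ + Δv₂ = 1.686 km/s.

Δv = 1.686 km/s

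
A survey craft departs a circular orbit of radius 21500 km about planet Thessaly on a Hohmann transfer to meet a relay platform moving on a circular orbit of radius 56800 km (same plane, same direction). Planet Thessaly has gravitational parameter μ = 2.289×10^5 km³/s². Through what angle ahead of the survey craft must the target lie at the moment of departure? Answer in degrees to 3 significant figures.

The Hohmann ellipse has a_t = (r₁ + r₂)/2 = 39150 km.
The half-period of the transfer ellipse is t = π√(a_t³/μ) = 50870 s.
Target angular speed ω₂ = √(μ/r₂³) = 3.534×10^-5 rad/s.
Angle swept by the target during transfer: ω₂·t = 1.798 rad = 103.0°.
The survey craft traverses 180° on the transfer ellipse, so the target must lead by 180° − 103.0° = 77.0°.

φ = 77.0°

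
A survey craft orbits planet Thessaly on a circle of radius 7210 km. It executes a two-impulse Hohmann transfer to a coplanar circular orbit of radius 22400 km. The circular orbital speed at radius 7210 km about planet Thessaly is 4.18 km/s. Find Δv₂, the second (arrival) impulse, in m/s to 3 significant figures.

From the circular-orbit relation v² = μ/r at r = 7210 km: μ = v²r = (4.18)² × 7210 = 1.25976×10^5 km³/s².
Semi-major axis of the transfer orbit: a_t = (7210 + 22400)/2 = 14805 km.
Circular speed at r = 22400 km: v_c = √(μ/r) = 2.37148 km/s.
Vis-viva on the transfer ellipse at r = 22400 km gives v_t = √[μ(2/r − 1/a_t)] = 1.65494 km/s.
Δv₂ = |v_t − v_c| = |1.65494 − 2.37148| = 0.7165 km/s.

Δv₂ = 717 m/s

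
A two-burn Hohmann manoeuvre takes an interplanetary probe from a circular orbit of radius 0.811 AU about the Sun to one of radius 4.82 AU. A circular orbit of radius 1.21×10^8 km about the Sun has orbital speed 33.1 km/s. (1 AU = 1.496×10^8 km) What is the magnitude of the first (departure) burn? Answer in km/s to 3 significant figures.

From the circular-orbit relation v² = μ/r at r = 1.21×10^8 km: μ = v²r = (33.1)² × 1.21×10^8 = 1.32569×10^11 km³/s².
In km: r₁ = 0.811 × 1.496×10^8 = 1.213256×10^8 km; r₂ = 4.82 × 1.496×10^8 = 7.21072×10^8 km.
Transfer-ellipse semi-major axis a_t = (r₁ + r₂)/2 = (1.213256×10^8 + 7.21072×10^8)/2 = 4.211988×10^8 km.
Circular speed at r = 1.213256×10^8 km: v_c = √(μ/r) = 33.06 km/s.
Vis-viva on the transfer ellipse at r = 1.213256×10^8 km gives v_t = √[μ(2/r − 1/a_t)] = 43.25 km/s.
Δv₁ = |v_t − v_c| = |43.25 − 33.06| = 10.19 km/s.

Δv₁ = 10.2 km/s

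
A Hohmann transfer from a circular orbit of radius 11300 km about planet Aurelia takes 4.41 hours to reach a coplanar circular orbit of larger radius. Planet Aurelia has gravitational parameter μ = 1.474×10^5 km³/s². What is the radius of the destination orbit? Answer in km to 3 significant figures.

r₂ = 19800 km

Transfer time t = 4.41 hours = 15876 s, and t = π√(a_t³/μ).
So a_t = (μ t²/π²)^(1/3) = (1.474×10^5 × (15876)² / π²)^(1/3) = 15556 km.
Since a_t = (r₁ + r₂)/2, r₂ = 2a_t − r₁ = 2×15556 − 11300 = 19812 km.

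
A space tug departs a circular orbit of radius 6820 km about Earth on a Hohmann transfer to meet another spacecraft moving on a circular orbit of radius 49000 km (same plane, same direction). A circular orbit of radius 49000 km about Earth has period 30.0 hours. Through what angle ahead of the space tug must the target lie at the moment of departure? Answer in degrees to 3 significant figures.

From Kepler's third law T² = 4π²r³/μ at r = 49000 km, T = 30.0 hours = 30.0 × 3600 s = 1.080×10^5 s: μ = 4π²r³/T² = 3.98199×10^5 km³/s².
The Hohmann ellipse has a_t = (r₁ + r₂)/2 = 27910 km.
Transfer time t = π√(a_t³/μ) = 23213 s.
The target's mean motion on its circular orbit is ω₂ = √(μ/r₂³) = 5.8178×10^-5 rad/s.
Angle swept by the target during transfer: ω₂·t = 1.3505 rad = 77.38°.
The space tug traverses 180° on the transfer ellipse, so the target must lead by 180° − 77.38° = 103°.

φ = 103°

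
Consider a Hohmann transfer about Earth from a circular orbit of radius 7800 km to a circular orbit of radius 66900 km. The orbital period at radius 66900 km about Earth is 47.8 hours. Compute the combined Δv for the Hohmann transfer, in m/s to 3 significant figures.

From Kepler's third law T² = 4π²r³/μ at r = 66900 km, T = 47.8 hours = 47.8 × 3600 s = 1.7208×10^5 s: μ = 4π²r³/T² = 3.99188×10^5 km³/s².
Transfer-ellipse semi-major axis a_t = (r₁ + r₂)/2 = (7800 + 66900)/2 = 37350 km.
At r₁ the circular-orbit speed is v₁ = √(μ/r₁) = 7.15387 km/s.
Transfer-orbit speed at r₁ (v² = μ(2/r − 1/a)): v_p = √[μ(2/r₁ − 1/a_t)] = 9.57435 km/s.
First burn Δv₁ = |v_p − v₁| = 2.4205 km/s.
At r₂, v₂ = √(μ/r₂) = 2.4427 km/s.
Transfer-orbit speed at r₂: v_a = √[μ(2/r₂ − 1/a_t)] = 1.1163 km/s.
Second burn Δv₂ = |v₂ − v_a| = 1.3264 km/s.
Total Δv = Δv₁ + Δv₂ = 3.747 km/s.

Δv = 3750 m/s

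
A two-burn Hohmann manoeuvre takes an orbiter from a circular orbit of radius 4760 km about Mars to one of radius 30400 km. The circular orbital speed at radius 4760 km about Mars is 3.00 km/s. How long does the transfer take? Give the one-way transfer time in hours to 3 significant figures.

t = 9.83 hours

From the circular-orbit relation v² = μ/r at r = 4760 km: μ = v²r = (3.00)² × 4760 = 42840.0 km³/s².
Transfer-ellipse semi-major axis a_t = (r₁ + r₂)/2 = (4760 + 30400)/2 = 17580 km.
Half the transfer-orbit period gives t = π√(a_t³/μ) = 35380 s.
Converting: 35380 s ÷ 3600 s/hour = 9.83 hours.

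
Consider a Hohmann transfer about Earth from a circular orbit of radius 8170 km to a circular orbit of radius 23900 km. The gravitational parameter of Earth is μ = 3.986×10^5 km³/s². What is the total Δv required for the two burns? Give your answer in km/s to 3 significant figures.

Δv = 2.71 km/s

Transfer-ellipse semi-major axis a_t = (r₁ + r₂)/2 = (8170 + 23900)/2 = 16035 km.
At r₁ the circular-orbit speed is v₁ = √(μ/r₁) = 6.9849 km/s.
On the transfer ellipse at r₁, vis-viva gives v_p = √[μ(2/r₁ − 1/a_t)] = 8.5275 km/s.
First burn Δv₁ = |v_p − v₁| = 1.5426 km/s.
Circular speed at r₂: v₂ = √(μ/r₂) = 4.08385 km/s.
Transfer-orbit speed at r₂: v_a = √[μ(2/r₂ − 1/a_t)] = 2.91505 km/s.
Second burn Δv₂ = |v₂ − v_a| = 1.1688 km/s.
Total Δv = Δv₁ + Δv₂ = 2.711 km/s.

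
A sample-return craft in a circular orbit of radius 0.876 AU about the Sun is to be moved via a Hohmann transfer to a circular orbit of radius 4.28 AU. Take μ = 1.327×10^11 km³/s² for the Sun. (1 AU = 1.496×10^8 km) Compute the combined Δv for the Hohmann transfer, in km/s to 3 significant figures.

Δv = 15.2 km/s

In km: r₁ = 0.876 × 1.496×10^8 = 1.310496×10^8 km; r₂ = 4.28 × 1.496×10^8 = 6.40288×10^8 km.
Semi-major axis of the transfer orbit: a_t = (1.310496×10^8 + 6.40288×10^8)/2 = 3.856688×10^8 km.
Circular speed at r₁: v₁ = √(μ/r₁) = √(1.327×10^11/1.310496×10^8) = 31.82 km/s.
Transfer-orbit speed at r₁ (v² = μ(2/r − 1/a)): v_p = √[μ(2/r₁ − 1/a_t)] = 41.00 km/s.
First burn Δv₁ = |v_p − v₁| = 9.180 km/s.
At r₂, v₂ = √(μ/r₂) = 14.396 km/s.
Transfer-orbit speed at r₂: v_a = √[μ(2/r₂ − 1/a_t)] = 8.3919 km/s.
Second burn Δv₂ = |v₂ − v_a| = 6.004 km/s.
Δv = Δv₁ + Δv₂ = 9.180 + 6.004 = 15.18 km/s.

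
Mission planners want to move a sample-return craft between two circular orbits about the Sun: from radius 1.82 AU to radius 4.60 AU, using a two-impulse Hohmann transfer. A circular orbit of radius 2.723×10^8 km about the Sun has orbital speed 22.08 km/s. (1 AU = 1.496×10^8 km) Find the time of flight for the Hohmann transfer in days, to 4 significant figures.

t = 1050 days

From the circular-orbit relation v² = μ/r at r = 2.723×10^8 km: μ = v²r = (22.08)² × 2.723×10^8 = 1.32753×10^11 km³/s².
In km: r₁ = 1.82 × 1.496×10^8 = 2.72272×10^8 km; r₂ = 4.60 × 1.496×10^8 = 6.8816×10^8 km.
Transfer-ellipse semi-major axis a_t = (r₁ + r₂)/2 = (2.72272×10^8 + 6.8816×10^8)/2 = 4.80216×10^8 km.
By Kepler's third law the transfer-orbit period is T = 2π√(a_t³/μ), so t = T/2 = 9.074×10^7 s.
Converting: 9.074×10^7 s ÷ 86400 s/day = 1050 days.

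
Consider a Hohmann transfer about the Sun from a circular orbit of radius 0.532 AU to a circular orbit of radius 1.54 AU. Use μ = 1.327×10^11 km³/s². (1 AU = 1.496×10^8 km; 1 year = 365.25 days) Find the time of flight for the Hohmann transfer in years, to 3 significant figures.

In km: r₁ = 0.532 × 1.496×10^8 = 7.95872×10^7 km; r₂ = 1.54 × 1.496×10^8 = 2.30384×10^8 km.
Transfer-ellipse semi-major axis a_t = (r₁ + r₂)/2 = (7.95872×10^7 + 2.30384×10^8)/2 = 1.549856×10^8 km.
By Kepler's third law the transfer-orbit period is T = 2π√(a_t³/μ), so t = T/2 = 1.664×10^7 s.
Converting: 1.664×10^7 s ÷ 3.15576×10^7 s/year (365.25 × 86400) = 0.527 years.

t = 0.527 years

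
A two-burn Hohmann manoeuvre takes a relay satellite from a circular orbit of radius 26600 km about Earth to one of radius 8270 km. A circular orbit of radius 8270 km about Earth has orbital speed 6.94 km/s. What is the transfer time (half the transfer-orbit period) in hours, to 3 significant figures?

From the circular-orbit relation v² = μ/r at r = 8270 km: μ = v²r = (6.94)² × 8270 = 3.98313×10^5 km³/s².
Semi-major axis of the transfer orbit: a_t = (26600 + 8270)/2 = 17435 km.
By Kepler's third law the transfer-orbit period is T = 2π√(a_t³/μ), so t = T/2 = 11460 s.
Converting: 11460 s ÷ 3600 s/hour = 3.18 hours.

t = 3.18 hours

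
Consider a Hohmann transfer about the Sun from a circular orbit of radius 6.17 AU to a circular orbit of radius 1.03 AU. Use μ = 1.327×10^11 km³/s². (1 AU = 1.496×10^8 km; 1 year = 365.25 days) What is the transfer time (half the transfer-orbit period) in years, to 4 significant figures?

In km: r₁ = 6.17 × 1.496×10^8 = 9.23032×10^8 km; r₂ = 1.03 × 1.496×10^8 = 1.54088×10^8 km.
Semi-major axis of the transfer orbit: a_t = (9.23032×10^8 + 1.54088×10^8)/2 = 5.3856×10^8 km.
Transfer time t = π√(a_t³/μ) = π√((5.3856×10^8)³ / 1.327×10^11) = 1.078×10^8 s.
Converting: 1.078×10^8 s ÷ 3.15576×10^7 s/year (365.25 × 86400) = 3.416 years.

t = 3.416 years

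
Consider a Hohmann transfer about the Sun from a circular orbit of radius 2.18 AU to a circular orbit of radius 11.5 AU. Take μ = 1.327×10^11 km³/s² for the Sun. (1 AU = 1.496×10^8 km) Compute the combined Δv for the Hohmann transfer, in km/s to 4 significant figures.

Δv = 9.808 km/s

In km: r₁ = 2.18 × 1.496×10^8 = 3.26128×10^8 km; r₂ = 11.5 × 1.496×10^8 = 1.7204×10^9 km.
Semi-major axis of the transfer orbit: a_t = (3.26128×10^8 + 1.7204×10^9)/2 = 1.023264×10^9 km.
At r₁ the circular-orbit speed is v₁ = √(μ/r₁) = 20.1716 km/s.
On the transfer ellipse at r₁, v² = μ(2/r − 1/a) gives v_p = √[μ(2/r₁ − 1/a_t)] = 26.1555 km/s.
First burn Δv₁ = |v_p − v₁| = 5.984 km/s.
Circular speed at r₂: v₂ = √(μ/r₂) = 8.7826 km/s.
Transfer-orbit speed at r₂: v_a = √[μ(2/r₂ − 1/a_t)] = 4.9582 km/s.
Second burn Δv₂ = |v₂ − v_a| = 3.824 km/s.
Total Δv = Δv₁ + Δv₂ = 9.808 km/s.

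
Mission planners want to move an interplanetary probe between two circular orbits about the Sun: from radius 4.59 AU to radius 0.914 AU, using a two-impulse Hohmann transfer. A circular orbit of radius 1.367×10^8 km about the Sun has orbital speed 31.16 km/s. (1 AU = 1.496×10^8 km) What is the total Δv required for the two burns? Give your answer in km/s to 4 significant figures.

Δv = 14.97 km/s

From the circular-orbit relation v² = μ/r at r = 1.367×10^8 km: μ = v²r = (31.16)² × 1.367×10^8 = 1.32728×10^11 km³/s².
In km: r₁ = 4.59 × 1.496×10^8 = 6.86664×10^8 km; r₂ = 0.914 × 1.496×10^8 = 1.367344×10^8 km.
The Hohmann ellipse has a_t = (r₁ + r₂)/2 = 4.116992×10^8 km.
At r₁ the circular-orbit speed is v₁ = √(μ/r₁) = 13.903 km/s.
Transfer-orbit speed at r₁ (v² = μ(2/r − 1/a)): v_a = √[μ(2/r₁ − 1/a_t)] = 8.0123 km/s.
First burn Δv₁ = |v_a − v₁| = 5.891 km/s.
At r₂, v₂ = √(μ/r₂) = 31.156 km/s.
Transfer-orbit speed at r₂: v_p = √[μ(2/r₂ − 1/a_t)] = 40.237 km/s.
Second burn Δv₂ = |v₂ − v_p| = 9.081 km/s.
Δv = Δv₁ + Δv₂ = 5.891 + 9.081 = 14.97 km/s.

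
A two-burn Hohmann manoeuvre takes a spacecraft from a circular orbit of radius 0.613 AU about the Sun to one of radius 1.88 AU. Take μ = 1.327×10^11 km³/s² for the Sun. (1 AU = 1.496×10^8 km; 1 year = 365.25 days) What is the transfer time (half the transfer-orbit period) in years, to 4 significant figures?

In km: r₁ = 0.613 × 1.496×10^8 = 9.17048×10^7 km; r₂ = 1.88 × 1.496×10^8 = 2.81248×10^8 km.
The Hohmann ellipse has a_t = (r₁ + r₂)/2 = 1.864764×10^8 km.
By Kepler's third law the transfer-orbit period is T = 2π√(a_t³/μ), so t = T/2 = 2.196×10^7 s.
Converting: 2.196×10^7 s ÷ 3.15576×10^7 s/year (365.25 × 86400) = 0.6959 years.

t = 0.6959 years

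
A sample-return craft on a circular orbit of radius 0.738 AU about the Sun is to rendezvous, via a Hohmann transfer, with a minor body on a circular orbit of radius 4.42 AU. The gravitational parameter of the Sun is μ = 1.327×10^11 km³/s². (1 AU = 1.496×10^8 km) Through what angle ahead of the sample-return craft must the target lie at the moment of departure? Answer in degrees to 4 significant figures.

In km: r₁ = 0.738 × 1.496×10^8 = 1.104048×10^8 km; r₂ = 4.42 × 1.496×10^8 = 6.61232×10^8 km.
Transfer-ellipse semi-major axis a_t = (r₁ + r₂)/2 = (1.104048×10^8 + 6.61232×10^8)/2 = 3.858184×10^8 km.
Transfer time t = π√(a_t³/μ) = 6.5357×10^7 s.
The target's mean motion on its circular orbit is ω₂ = √(μ/r₂³) = 2.1424×10^-8 rad/s.
Angle swept by the target during transfer: ω₂·t = 1.4002 rad = 80.23°.
The sample-return craft traverses 180° on the transfer ellipse, so the target must lead by 180° − 80.23° = 99.77°.

φ = 99.77°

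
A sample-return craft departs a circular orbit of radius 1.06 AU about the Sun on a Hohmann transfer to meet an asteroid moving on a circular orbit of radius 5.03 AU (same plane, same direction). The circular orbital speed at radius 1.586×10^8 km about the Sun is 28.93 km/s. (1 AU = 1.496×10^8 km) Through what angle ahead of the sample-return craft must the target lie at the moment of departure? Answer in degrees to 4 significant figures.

φ = 95.22°

From the circular-orbit relation v² = μ/r at r = 1.586×10^8 km: μ = v²r = (28.93)² × 1.586×10^8 = 1.32739×10^11 km³/s².
In km: r₁ = 1.06 × 1.496×10^8 = 1.58576×10^8 km; r₂ = 5.03 × 1.496×10^8 = 7.52488×10^8 km.
Semi-major axis of the transfer orbit: a_t = (1.58576×10^8 + 7.52488×10^8)/2 = 4.55532×10^8 km.
Transfer time t = π√(a_t³/μ) = 8.3836×10^7 s.
The target's mean motion on its circular orbit is ω₂ = √(μ/r₂³) = 1.7650×10^-8 rad/s.
Angle swept by the target during transfer: ω₂·t = 1.4797 rad = 84.78°.
Arrival is 180° from departure on the ellipse, so φ = 180° − 84.78° = 95.22°.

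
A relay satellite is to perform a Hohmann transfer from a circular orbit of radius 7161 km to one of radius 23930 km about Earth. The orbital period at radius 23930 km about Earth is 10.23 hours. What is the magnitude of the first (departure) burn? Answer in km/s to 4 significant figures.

From Kepler's third law T² = 4π²r³/μ at r = 23930 km, T = 10.23 hours = 10.23 × 3600 s = 36828 s: μ = 4π²r³/T² = 3.98870×10^5 km³/s².
Semi-major axis of the transfer orbit: a_t = (7161 + 23930)/2 = 15545.5 km.
Circular speed at r = 7161 km: v_c = √(μ/r) = 7.4633 km/s.
Transfer-orbit speed at the same r (vis-viva, a = a_t): v_t = √[μ(2/r − 1/a_t)] = 9.2597 km/s.
Δv₁ = |v_t − v_c| = |9.2597 − 7.4633| = 1.796 km/s.

Δv₁ = 1.796 km/s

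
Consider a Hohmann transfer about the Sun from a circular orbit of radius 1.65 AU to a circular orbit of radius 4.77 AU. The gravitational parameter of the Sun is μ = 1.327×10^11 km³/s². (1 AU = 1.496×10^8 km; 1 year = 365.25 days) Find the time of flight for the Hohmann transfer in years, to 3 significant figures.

In km: r₁ = 1.65 × 1.496×10^8 = 2.4684×10^8 km; r₂ = 4.77 × 1.496×10^8 = 7.13592×10^8 km.
The Hohmann ellipse has a_t = (r₁ + r₂)/2 = 4.80216×10^8 km.
Half the transfer-orbit period gives t = π√(a_t³/μ) = 9.075×10^7 s.
Converting: 9.075×10^7 s ÷ 3.15576×10^7 s/year (365.25 × 86400) = 2.88 years.

t = 2.88 years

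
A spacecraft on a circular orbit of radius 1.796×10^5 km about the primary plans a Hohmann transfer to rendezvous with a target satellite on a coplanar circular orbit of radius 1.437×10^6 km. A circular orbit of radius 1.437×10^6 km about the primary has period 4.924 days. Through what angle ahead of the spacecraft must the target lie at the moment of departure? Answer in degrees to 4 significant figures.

From Kepler's third law T² = 4π²r³/μ at r = 1.437×10^6 km, T = 4.924 days = 4.924 × 86400 s = 4.254336×10^5 s: μ = 4π²r³/T² = 6.47242×10^8 km³/s².
The Hohmann ellipse has a_t = (r₁ + r₂)/2 = 8.083×10^5 km.
The half-period of the transfer ellipse is t = π√(a_t³/μ) = 89737.8 s.
The target's mean motion on its circular orbit is ω₂ = √(μ/r₂³) = 1.47689×10^-5 rad/s.
Angle swept by the target during transfer: ω₂·t = 1.32533 rad = 75.94°.
The spacecraft traverses 180° on the transfer ellipse, so the target must lead by 180° − 75.94° = 104.1°.

φ = 104.1°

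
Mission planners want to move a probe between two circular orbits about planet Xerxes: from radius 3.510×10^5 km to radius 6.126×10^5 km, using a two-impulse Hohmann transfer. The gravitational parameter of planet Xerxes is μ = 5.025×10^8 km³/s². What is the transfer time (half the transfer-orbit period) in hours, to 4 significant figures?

Transfer-ellipse semi-major axis a_t = (r₁ + r₂)/2 = (3.510×10^5 + 6.126×10^5)/2 = 4.818×10^5 km.
Half the transfer-orbit period gives t = π√(a_t³/μ) = 46870 s.
Converting: 46870 s ÷ 3600 s/hour = 13.02 hours.

t = 13.02 hours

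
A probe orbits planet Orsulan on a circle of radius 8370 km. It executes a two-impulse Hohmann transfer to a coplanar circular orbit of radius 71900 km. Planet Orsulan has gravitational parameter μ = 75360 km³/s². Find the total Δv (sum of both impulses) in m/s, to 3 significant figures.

Transfer-ellipse semi-major axis a_t = (r₁ + r₂)/2 = (8370 + 71900)/2 = 40135 km.
Circular speed at r₁: v₁ = √(μ/r₁) = √(75360/8370) = 3.0006 km/s.
On the transfer ellipse at r₁, v² = μ(2/r − 1/a) gives v_p = √[μ(2/r₁ − 1/a_t)] = 4.0162 km/s.
First burn Δv₁ = |v_p − v₁| = 1.016 km/s.
Circular speed at r₂: v₂ = √(μ/r₂) = 1.0238 km/s.
Transfer-orbit speed at r₂: v_a = √[μ(2/r₂ − 1/a_t)] = 0.46753 km/s.
Second burn Δv₂ = |v₂ − v_a| = 0.5563 km/s.
Total Δv = Δv₁ + Δv₂ = 1.572 km/s.

Δv = 1570 m/s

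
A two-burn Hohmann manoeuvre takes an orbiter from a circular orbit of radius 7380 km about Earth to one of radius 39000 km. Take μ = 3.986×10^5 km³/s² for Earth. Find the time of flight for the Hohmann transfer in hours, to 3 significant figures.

Transfer-ellipse semi-major axis a_t = (r₁ + r₂)/2 = (7380 + 39000)/2 = 23190 km.
Half the transfer-orbit period gives t = π√(a_t³/μ) = 17570 s.
Converting: 17570 s ÷ 3600 s/hour = 4.88 hours.

t = 4.88 hours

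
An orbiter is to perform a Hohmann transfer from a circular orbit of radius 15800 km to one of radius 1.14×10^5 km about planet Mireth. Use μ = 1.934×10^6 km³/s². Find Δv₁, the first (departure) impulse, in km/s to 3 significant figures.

Δv₁ = 3.60 km/s

Transfer-ellipse semi-major axis a_t = (r₁ + r₂)/2 = (15800 + 1.140×10^5)/2 = 64900 km.
On the circular orbit at r = 15800 km, v_c = √(μ/r) = 11.06 km/s.
Transfer-orbit speed at the same r (vis-viva, a = a_t): v_t = √[μ(2/r − 1/a_t)] = 14.66 km/s.
Δv₁ = |v_t − v_c| = |14.66 − 11.06| = 3.600 km/s.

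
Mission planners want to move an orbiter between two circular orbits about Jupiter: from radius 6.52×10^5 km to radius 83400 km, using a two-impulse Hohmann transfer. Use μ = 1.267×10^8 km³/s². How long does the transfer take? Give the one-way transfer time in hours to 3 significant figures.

t = 17.3 hours

The Hohmann ellipse has a_t = (r₁ + r₂)/2 = 3.677×10^5 km.
Half the transfer-orbit period gives t = π√(a_t³/μ) = 62230 s.
Converting: 62230 s ÷ 3600 s/hour = 17.3 hours.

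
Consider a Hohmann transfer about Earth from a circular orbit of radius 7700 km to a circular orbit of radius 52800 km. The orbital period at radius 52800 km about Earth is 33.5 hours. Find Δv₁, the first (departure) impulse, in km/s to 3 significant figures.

From Kepler's third law T² = 4π²r³/μ at r = 52800 km, T = 33.5 hours = 33.5 × 3600 s = 1.206×10^5 s: μ = 4π²r³/T² = 3.99546×10^5 km³/s².
Semi-major axis of the transfer orbit: a_t = (7700 + 52800)/2 = 30250 km.
Circular speed at r = 7700 km: v_c = √(μ/r) = 7.2034 km/s.
Transfer-orbit speed at the same r (vis-viva, a = a_t): v_t = √[μ(2/r − 1/a_t)] = 9.5168 km/s.
Δv₁ = |v_t − v_c| = |9.5168 − 7.2034| = 2.313 km/s.

Δv₁ = 2.31 km/s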